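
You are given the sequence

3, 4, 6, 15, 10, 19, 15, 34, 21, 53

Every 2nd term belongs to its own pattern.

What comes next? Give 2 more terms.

28, 87

Taking every 2nd term gives 2 separate tracks.
Track A is 3, 6, 10, 15, 21, which is the triangular numbers T_2, T_3, ….
Track B is 4, 15, 19, 34, 53, which is a Fibonacci-like recurrence a_n = a_{n-1} + a_{n-2}.
Term 11 comes from track A (its 6th entry): 28.
The 12th slot belongs to track B; its 6th term is 87.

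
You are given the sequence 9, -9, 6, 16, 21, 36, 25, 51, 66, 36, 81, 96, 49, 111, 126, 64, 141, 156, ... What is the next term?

Reading positions in blocks of 3 reveals the pattern ABB — 2 tracks woven together.
Stream A is 9, 16, 25, 36, 49, 64, which is consecutive squares n² from n = 3.
Stream B is -9, 6, 21, 36, 51, 66, 81, 96, 111, 126, 141, 156, which is linear: a_n = -24 + 15·n.
The 19th slot belongs to stream A; its 7th term is 81.

81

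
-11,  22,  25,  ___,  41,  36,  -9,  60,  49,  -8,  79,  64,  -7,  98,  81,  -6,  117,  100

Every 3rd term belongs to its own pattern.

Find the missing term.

-10

Split by position mod 3: positions 1, 4, 7, … form one track, and each other residue class forms its own.
Subsequence A: -11, ?, -9, -8, -7, -6 (arithmetic, step +1).
Subsequence B: 22, 41, 60, 79, 98, 117 (linear: a_n = 3 + 19·n).
Subsequence C: 25, 36, 49, 64, 81, 100 (perfect squares starting at 5²).
The gap is subsequence A's term 2; the rule gives -10.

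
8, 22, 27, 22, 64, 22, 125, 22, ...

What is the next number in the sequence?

216

Positions 1, 3, 5, … form one subsequence and positions 2, 4, 6, … form another.
Subsequence A: 8, 27, 64, 125 (perfect cubes starting at 2³).
Subsequence B: 22, 22, 22, 22 (always 22).
The 9th slot belongs to subsequence A; its 5th term is 216.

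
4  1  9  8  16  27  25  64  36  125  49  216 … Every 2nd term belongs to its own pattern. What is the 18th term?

729

Positions 1, 3, 5, … form one subsequence and positions 2, 4, 6, … form another.
Stream A: 4, 9, 16, 25, 36, 49 — consecutive squares n² from n = 2.
Stream B: 1, 8, 27, 64, 125, 216 — perfect cubes starting at 1³.
Position 18 falls in stream B as its term 9, giving 729.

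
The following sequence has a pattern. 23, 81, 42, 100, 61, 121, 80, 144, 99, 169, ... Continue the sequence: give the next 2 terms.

Split by position mod 2 into 2 tracks.
Subsequence A: 23, 42, 61, 80, 99 — adding 19 each time.
Subsequence B: 81, 100, 121, 144, 169 — the squares 9², 10², 11², ….
The 11th slot belongs to subsequence A; its 6th term is 118.
Position 12 → subsequence B, term 6 = 196.

118, 196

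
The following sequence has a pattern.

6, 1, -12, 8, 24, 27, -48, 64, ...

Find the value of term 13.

The terms cycle through 2 interleaved subsequences.
Track A: 6, -12, 24, -48 — multiplying by -2 each time.
Track B: 1, 8, 27, 64 — perfect cubes starting at 1³.
The 13th slot belongs to track A; its 7th term is 384.

384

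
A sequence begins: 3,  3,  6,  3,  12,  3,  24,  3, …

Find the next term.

Positions 1, 3, 5, … form one subsequence and positions 2, 4, 6, … form another.
Stream A = 3, 6, 12, 24: geometric, ×2 each step.
Stream B = 3, 3, 3, 3: constant 3.
Term 9 comes from stream A (its 5th entry): 48.

48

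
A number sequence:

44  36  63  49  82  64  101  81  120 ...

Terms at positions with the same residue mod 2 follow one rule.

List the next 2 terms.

100, 139

The terms cycle through 2 interleaved subsequences.
Track A = 44, 63, 82, 101, 120: arithmetic, step +19.
Track B = 36, 49, 64, 81: consecutive squares n² from n = 6.
Position 10 falls in track B as its term 5, giving 100.
Term 11 comes from track A (its 6th entry): 139.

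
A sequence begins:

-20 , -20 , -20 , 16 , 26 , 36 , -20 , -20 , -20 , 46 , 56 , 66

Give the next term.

The slot pattern repeats as AAABBB (period 6), so there are 2 interleaved tracks.
Stream A = -20, -20, -20, -20, -20, -20: always -20.
Stream B = 16, 26, 36, 46, 56, 66: linear: a_n = 6 + 10·n.
Term 13 comes from stream A (its 7th entry): -20.

-20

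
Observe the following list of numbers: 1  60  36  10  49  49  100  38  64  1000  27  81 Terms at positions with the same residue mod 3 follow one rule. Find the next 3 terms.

10000, 16, 100

Split by position mod 3 into 3 tracks.
Stream A is 1, 10, 100, 1000, which is successive powers of 10.
Stream B is 60, 49, 38, 27, which is arithmetic with common difference −11.
Stream C is 36, 49, 64, 81, which is perfect squares starting at 6².
Term 13 comes from stream A (its 5th entry): 10000.
Term 14 comes from stream B (its 5th entry): 16.
The 15th slot belongs to stream C; its 5th term is 100.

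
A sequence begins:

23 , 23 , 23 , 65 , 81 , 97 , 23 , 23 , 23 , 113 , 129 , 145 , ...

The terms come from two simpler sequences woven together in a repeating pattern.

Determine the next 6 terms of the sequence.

Reading positions in blocks of 6 reveals the pattern AAABBB — 2 tracks woven together.
Stream A is 23, 23, 23, 23, 23, 23, which is constant 23.
Stream B is 65, 81, 97, 113, 129, 145, which is linear: a_n = 49 + 16·n.
Position 13 → stream A, term 7 = 23.
Term 14 comes from stream A (its 8th entry): 23.
Position 15 → stream A, term 9 = 23.
The 16th slot belongs to stream B; its 7th term is 161.
Position 17 falls in stream B as its term 8, giving 177.
Position 18 falls in stream B as its term 9, giving 193.

23, 23, 23, 161, 177, 193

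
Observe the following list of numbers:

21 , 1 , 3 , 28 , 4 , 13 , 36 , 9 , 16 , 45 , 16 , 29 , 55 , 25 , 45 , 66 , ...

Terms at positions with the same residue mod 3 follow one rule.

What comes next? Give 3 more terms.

Taking every 3rd term gives 3 separate tracks.
Track A = 21, 28, 36, 45, 55, 66: triangular numbers n(n+1)/2 for n = 6, 7, ….
Track B = 1, 4, 9, 16, 25: consecutive squares n² from n = 1.
Track C = 3, 13, 16, 29, 45: a Fibonacci-like recurrence a_n = a_{n-1} + a_{n-2}.
Position 17 → track B, term 6 = 36.
Position 18 falls in track C as its term 6, giving 74.
Position 19 falls in track A as its term 7, giving 78.

36, 74, 78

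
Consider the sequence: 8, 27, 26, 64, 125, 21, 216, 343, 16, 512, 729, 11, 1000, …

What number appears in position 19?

2744

The slot pattern repeats as AAB (period 3), so there are 2 interleaved tracks.
Stream A is 8, 27, 64, 125, 216, 343, 512, 729, 1000, which is consecutive cubes n³ from n = 2.
Stream B is 26, 21, 16, 11, which is subtracting 5 each time.
Position 19 → stream A, term 13 = 2744.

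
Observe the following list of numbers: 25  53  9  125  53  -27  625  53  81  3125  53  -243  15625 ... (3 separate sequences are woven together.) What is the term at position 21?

6561

Taking every 3rd term gives 3 separate tracks.
Subsequence A is 25, 125, 625, 3125, 15625, which is successive powers of 5.
Subsequence B is 53, 53, 53, 53, which is always 53.
Subsequence C is 9, -27, 81, -243, which is multiplying by -3 each time.
Position 21 → subsequence C, term 7 = 6561.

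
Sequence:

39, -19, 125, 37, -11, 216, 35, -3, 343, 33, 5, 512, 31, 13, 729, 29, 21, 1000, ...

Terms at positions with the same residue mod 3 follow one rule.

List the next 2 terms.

27, 29

Split by position mod 3: positions 1, 4, 7, … form one track, and each other residue class forms its own.
Track A = 39, 37, 35, 33, 31, 29: arithmetic, step −2.
Track B = -19, -11, -3, 5, 13, 21: arithmetic, step +8.
Track C = 125, 216, 343, 512, 729, 1000: perfect cubes starting at 5³.
Position 19 → track A, term 7 = 27.
The 20th slot belongs to track B; its 7th term is 29.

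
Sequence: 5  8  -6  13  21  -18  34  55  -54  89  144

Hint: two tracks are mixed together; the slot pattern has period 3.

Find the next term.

-162

Reading positions in blocks of 3 reveals the pattern AAB — 2 tracks woven together.
Track A is 5, 8, 13, 21, 34, 55, 89, 144, which is a Fibonacci-like recurrence a_n = a_{n-1} + a_{n-2}.
Track B is -6, -18, -54, which is multiplying by 3 each time.
Position 12 falls in track B as its term 4, giving -162.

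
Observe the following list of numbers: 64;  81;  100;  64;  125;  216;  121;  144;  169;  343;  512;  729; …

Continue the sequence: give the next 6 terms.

196, 225, 256, 1000, 1331, 1728

Reading positions in blocks of 6 reveals the pattern AAABBB — 2 tracks woven together.
Track A: 64, 81, 100, 121, 144, 169 — the squares 8², 9², 10², ….
Track B: 64, 125, 216, 343, 512, 729 — the cubes 4³, 5³, 6³, ….
Term 13 comes from track A (its 7th entry): 196.
Position 14 → track A, term 8 = 225.
Term 15 comes from track A (its 9th entry): 256.
Position 16 falls in track B as its term 7, giving 1000.
Term 17 comes from track B (its 8th entry): 1331.
The 18th slot belongs to track B; its 9th term is 1728.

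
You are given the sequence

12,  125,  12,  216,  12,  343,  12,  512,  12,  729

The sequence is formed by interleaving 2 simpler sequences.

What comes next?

12

Odd-indexed and even-indexed terms follow separate rules.
Subsequence A: 12, 12, 12, 12, 12 (always 12).
Subsequence B: 125, 216, 343, 512, 729 (perfect cubes starting at 5³).
Term 11 comes from subsequence A (its 6th entry): 12.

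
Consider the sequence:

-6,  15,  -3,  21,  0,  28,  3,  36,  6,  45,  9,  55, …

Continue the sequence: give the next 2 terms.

Taking every 2nd term gives 2 separate tracks.
Track A: -6, -3, 0, 3, 6, 9. Adding 3 each time.
Track B: 15, 21, 28, 36, 45, 55. The triangular numbers T_5, T_6, ….
The 13th slot belongs to track A; its 7th term is 12.
The 14th slot belongs to track B; its 7th term is 66.

12, 66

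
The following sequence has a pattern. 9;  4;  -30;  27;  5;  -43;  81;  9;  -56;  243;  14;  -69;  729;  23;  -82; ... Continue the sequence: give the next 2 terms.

Read the sequence 3 terms at a time; column i is its own pattern.
Track A = 9, 27, 81, 243, 729: geometric, ×3 each step.
Track B = 4, 5, 9, 14, 23: Fibonacci-style (each term is the sum of the two before it).
Track C = -30, -43, -56, -69, -82: arithmetic, step −13.
The 16th slot belongs to track A; its 6th term is 2187.
The 17th slot belongs to track B; its 6th term is 37.

2187, 37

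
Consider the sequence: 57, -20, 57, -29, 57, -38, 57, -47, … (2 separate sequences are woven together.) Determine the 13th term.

57

Odd-indexed and even-indexed terms follow separate rules.
Track A: 57, 57, 57, 57 (constant 57).
Track B: -20, -29, -38, -47 (subtracting 9 each time).
Position 13 → track A, term 7 = 57.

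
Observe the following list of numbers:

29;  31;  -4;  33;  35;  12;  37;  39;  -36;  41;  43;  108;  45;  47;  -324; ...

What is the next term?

49

Positions follow the repeating pattern AAB; grouping by letter gives 2 tracks.
Subsequence A is 29, 31, 33, 35, 37, 39, 41, 43, 45, 47, which is arithmetic, step +2.
Subsequence B is -4, 12, -36, 108, -324, which is multiplying by -3 each time.
The 16th slot belongs to subsequence A; its 11th term is 49.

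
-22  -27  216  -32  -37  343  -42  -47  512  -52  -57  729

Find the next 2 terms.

Positions follow the repeating pattern AAB; grouping by letter gives 2 tracks.
Track A: -22, -27, -32, -37, -42, -47, -52, -57 (arithmetic, step −5).
Track B: 216, 343, 512, 729 (consecutive cubes n³ from n = 6).
Position 13 → track A, term 9 = -62.
Position 14 falls in track A as its term 10, giving -67.

-62, -67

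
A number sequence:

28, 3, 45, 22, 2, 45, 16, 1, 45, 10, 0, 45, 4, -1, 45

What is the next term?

Split by position mod 3: positions 1, 4, 7, … form one track, and each other residue class forms its own.
Stream A is 28, 22, 16, 10, 4, which is arithmetic with common difference −6.
Stream B is 3, 2, 1, 0, -1, which is arithmetic with common difference −1.
Stream C is 45, 45, 45, 45, 45, which is the constant sequence 45.
The 16th slot belongs to stream A; its 6th term is -2.

-2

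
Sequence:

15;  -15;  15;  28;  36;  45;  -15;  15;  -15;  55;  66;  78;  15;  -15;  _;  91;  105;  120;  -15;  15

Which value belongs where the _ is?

15

Positions follow the repeating pattern AAABBB; grouping by letter gives 2 tracks.
Stream A: 15, -15, 15, -15, 15, -15, 15, -15, ?, -15, 15. Alternating ±15.
Stream B: 28, 36, 45, 55, 66, 78, 91, 105, 120. The triangular numbers T_7, T_8, ….
Stream A's pattern makes the blank 15.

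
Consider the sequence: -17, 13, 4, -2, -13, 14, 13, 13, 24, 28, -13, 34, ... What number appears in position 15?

Read the sequence 3 terms at a time; column i is its own pattern.
Track A: -17, -2, 13, 28. Arithmetic, step +15.
Track B: 13, -13, 13, -13. The oscillation 13·(−1)^(n+1).
Track C: 4, 14, 24, 34. Linear: a_n = -6 + 10·n.
Position 15 → track C, term 5 = 44.

44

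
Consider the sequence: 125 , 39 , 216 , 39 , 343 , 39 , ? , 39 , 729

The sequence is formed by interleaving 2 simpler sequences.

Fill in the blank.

512

Split by position mod 2 into 2 tracks.
Track A is 125, 216, 343, ?, 729, which is perfect cubes starting at 5³.
Track B is 39, 39, 39, 39, which is the constant sequence 39.
So the missing entry in track A is 512.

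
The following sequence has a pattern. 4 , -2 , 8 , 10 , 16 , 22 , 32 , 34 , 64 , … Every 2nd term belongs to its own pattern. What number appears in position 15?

Positions 1, 3, 5, … form one subsequence and positions 2, 4, 6, … form another.
Track A: 4, 8, 16, 32, 64. Successive powers of 2.
Track B: -2, 10, 22, 34. Linear: a_n = -14 + 12·n.
The 15th slot belongs to track A; its 8th term is 512.

512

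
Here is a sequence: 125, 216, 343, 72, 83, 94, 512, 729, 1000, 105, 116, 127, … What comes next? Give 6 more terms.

The slot pattern repeats as AAABBB (period 6), so there are 2 interleaved tracks.
Track A is 125, 216, 343, 512, 729, 1000, which is the cubes 5³, 6³, 7³, ….
Track B is 72, 83, 94, 105, 116, 127, which is arithmetic with common difference +11.
The 13th slot belongs to track A; its 7th term is 1331.
Term 14 comes from track A (its 8th entry): 1728.
The 15th slot belongs to track A; its 9th term is 2197.
Term 16 comes from track B (its 7th entry): 138.
The 17th slot belongs to track B; its 8th term is 149.
The 18th slot belongs to track B; its 9th term is 160.

1331, 1728, 2197, 138, 149, 160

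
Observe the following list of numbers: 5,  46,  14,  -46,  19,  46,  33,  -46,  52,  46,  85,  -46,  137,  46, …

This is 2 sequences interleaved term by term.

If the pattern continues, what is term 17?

The terms cycle through 2 interleaved subsequences.
Stream A: 5, 14, 19, 33, 52, 85, 137 (a Fibonacci-like recurrence a_n = a_{n-1} + a_{n-2}).
Stream B: 46, -46, 46, -46, 46, -46, 46 (the oscillation 46·(−1)^(n+1)).
Position 17 falls in stream A as its term 9, giving 359.

359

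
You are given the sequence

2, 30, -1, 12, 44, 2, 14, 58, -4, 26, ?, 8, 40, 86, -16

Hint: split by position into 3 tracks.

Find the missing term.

72

Read the sequence 3 terms at a time; column i is its own pattern.
Track A is 2, 12, 14, 26, 40, which is each term equals the sum of the previous two.
Track B is 30, 44, 58, ?, 86, which is arithmetic with common difference +14.
Track C is -1, 2, -4, 8, -16, which is a geometric progression (common ratio -2).
Filling track B at index 4 by its rule yields 72.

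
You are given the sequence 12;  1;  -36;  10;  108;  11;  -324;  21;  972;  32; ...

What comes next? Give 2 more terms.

Odd-indexed and even-indexed terms follow separate rules.
Track A: 12, -36, 108, -324, 972. Geometric, ×-3 each step.
Track B: 1, 10, 11, 21, 32. A Fibonacci-like recurrence a_n = a_{n-1} + a_{n-2}.
Position 11 → track A, term 6 = -2916.
Position 12 → track B, term 6 = 53.

-2916, 53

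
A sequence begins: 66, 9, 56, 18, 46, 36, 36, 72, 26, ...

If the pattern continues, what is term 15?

Odd-indexed and even-indexed terms follow separate rules.
Subsequence A = 66, 56, 46, 36, 26: linear: a_n = 76 − 10·n.
Subsequence B = 9, 18, 36, 72: a geometric progression (common ratio 2).
Position 15 → subsequence A, term 8 = -4.

-4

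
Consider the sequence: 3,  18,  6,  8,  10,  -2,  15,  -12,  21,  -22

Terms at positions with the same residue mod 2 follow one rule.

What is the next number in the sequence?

Positions 1, 3, 5, … form one subsequence and positions 2, 4, 6, … form another.
Track A = 3, 6, 10, 15, 21: triangular numbers n(n+1)/2 for n = 2, 3, ….
Track B = 18, 8, -2, -12, -22: arithmetic, step −10.
Position 11 → track A, term 6 = 28.

28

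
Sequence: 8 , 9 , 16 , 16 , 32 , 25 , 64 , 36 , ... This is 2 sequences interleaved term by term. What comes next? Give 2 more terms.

Split by position mod 2 into 2 tracks.
Track A: 8, 16, 32, 64 — multiplying by 2 each time.
Track B: 9, 16, 25, 36 — consecutive squares n² from n = 3.
Position 9 falls in track A as its term 5, giving 128.
Position 10 → track B, term 5 = 49.

128, 49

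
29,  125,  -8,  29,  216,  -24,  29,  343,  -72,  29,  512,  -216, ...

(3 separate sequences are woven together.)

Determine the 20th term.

Split by position mod 3 into 3 tracks.
Subsequence A: 29, 29, 29, 29 — always 29.
Subsequence B: 125, 216, 343, 512 — perfect cubes starting at 5³.
Subsequence C: -8, -24, -72, -216 — multiplying by 3 each time.
The 20th slot belongs to subsequence B; its 7th term is 1331.

1331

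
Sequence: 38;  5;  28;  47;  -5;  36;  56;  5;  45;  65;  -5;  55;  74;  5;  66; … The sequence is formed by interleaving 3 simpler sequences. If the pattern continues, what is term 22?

101

Read the sequence 3 terms at a time; column i is its own pattern.
Stream A is 38, 47, 56, 65, 74, which is arithmetic, step +9.
Stream B is 5, -5, 5, -5, 5, which is the oscillation 5·(−1)^(n+1).
Stream C is 28, 36, 45, 55, 66, which is triangular numbers starting at T_7.
The 22nd slot belongs to stream A; its 8th term is 101.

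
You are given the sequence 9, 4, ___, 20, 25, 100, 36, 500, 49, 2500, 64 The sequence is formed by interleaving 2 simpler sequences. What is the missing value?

16

The terms cycle through 2 interleaved subsequences.
Track A: 9, ?, 25, 36, 49, 64. Perfect squares starting at 3².
Track B: 4, 20, 100, 500, 2500. Geometric with ratio 5.
Track A's pattern makes the blank 16.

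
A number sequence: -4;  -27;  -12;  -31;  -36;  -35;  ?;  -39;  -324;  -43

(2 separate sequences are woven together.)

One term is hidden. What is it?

-108

The terms cycle through 2 interleaved subsequences.
Track A: -4, -12, -36, ?, -324. Multiplying by 3 each time.
Track B: -27, -31, -35, -39, -43. Arithmetic, step −4.
The gap is track A's term 4; the rule gives -108.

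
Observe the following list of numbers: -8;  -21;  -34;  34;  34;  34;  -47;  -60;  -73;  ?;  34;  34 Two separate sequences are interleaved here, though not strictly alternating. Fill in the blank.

The slot pattern repeats as AAABBB (period 6), so there are 2 interleaved tracks.
Subsequence A: -8, -21, -34, -47, -60, -73 — arithmetic, step −13.
Subsequence B: 34, 34, 34, ?, 34, 34 — the constant sequence 34.
The gap is subsequence B's term 4; the rule gives 34.

34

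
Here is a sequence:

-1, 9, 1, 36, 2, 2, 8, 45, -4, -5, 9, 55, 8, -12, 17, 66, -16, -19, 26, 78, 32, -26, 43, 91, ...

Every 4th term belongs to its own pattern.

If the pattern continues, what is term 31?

Read the sequence 4 terms at a time; column i is its own pattern.
Subsequence A: -1, 2, -4, 8, -16, 32 — multiplying by -2 each time.
Subsequence B: 9, 2, -5, -12, -19, -26 — subtracting 7 each time.
Subsequence C: 1, 8, 9, 17, 26, 43 — a Fibonacci-like recurrence a_n = a_{n-1} + a_{n-2}.
Subsequence D: 36, 45, 55, 66, 78, 91 — triangular numbers n(n+1)/2 for n = 8, 9, ….
Position 31 falls in subsequence C as its term 8, giving 112.

112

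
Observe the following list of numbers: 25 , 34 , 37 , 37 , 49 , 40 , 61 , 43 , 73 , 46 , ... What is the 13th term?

97

Positions 1, 3, 5, … form one subsequence and positions 2, 4, 6, … form another.
Stream A = 25, 37, 49, 61, 73: arithmetic, step +12.
Stream B = 34, 37, 40, 43, 46: arithmetic with common difference +3.
The 13th slot belongs to stream A; its 7th term is 97.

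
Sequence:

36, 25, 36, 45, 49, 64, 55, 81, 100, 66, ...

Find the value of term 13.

Reading positions in blocks of 3 reveals the pattern ABB — 2 tracks woven together.
Track A: 36, 45, 55, 66 — triangular numbers starting at T_8.
Track B: 25, 36, 49, 64, 81, 100 — the squares 5², 6², 7², ….
Position 13 falls in track A as its term 5, giving 78.

78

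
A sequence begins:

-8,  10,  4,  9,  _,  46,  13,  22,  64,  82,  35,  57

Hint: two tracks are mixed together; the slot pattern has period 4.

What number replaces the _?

The slot pattern repeats as AABB (period 4), so there are 2 interleaved tracks.
Stream A: -8, 10, ?, 46, 64, 82. Adding 18 each time.
Stream B: 4, 9, 13, 22, 35, 57. A Fibonacci-like recurrence a_n = a_{n-1} + a_{n-2}.
The gap is stream A's term 3; the rule gives 28.

28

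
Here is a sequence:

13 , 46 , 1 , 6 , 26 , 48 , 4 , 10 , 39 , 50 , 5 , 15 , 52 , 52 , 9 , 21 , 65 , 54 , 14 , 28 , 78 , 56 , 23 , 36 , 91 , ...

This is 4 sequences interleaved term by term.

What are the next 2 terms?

58, 37

The terms cycle through 4 interleaved subsequences.
Subsequence A: 13, 26, 39, 52, 65, 78, 91. Linear: a_n = 13·n.
Subsequence B: 46, 48, 50, 52, 54, 56. Linear: a_n = 44 + 2·n.
Subsequence C: 1, 4, 5, 9, 14, 23. Each term equals the sum of the previous two.
Subsequence D: 6, 10, 15, 21, 28, 36. The triangular numbers T_3, T_4, ….
Position 26 falls in subsequence B as its term 7, giving 58.
Term 27 comes from subsequence C (its 7th entry): 37.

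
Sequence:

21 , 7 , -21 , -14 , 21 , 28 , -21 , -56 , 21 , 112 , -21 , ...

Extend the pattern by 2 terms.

-224, 21

Positions 1, 3, 5, … form one subsequence and positions 2, 4, 6, … form another.
Track A: 21, -21, 21, -21, 21, -21 — the oscillation 21·(−1)^(n+1).
Track B: 7, -14, 28, -56, 112 — geometric with ratio -2.
Position 12 falls in track B as its term 6, giving -224.
The 13th slot belongs to track A; its 7th term is 21.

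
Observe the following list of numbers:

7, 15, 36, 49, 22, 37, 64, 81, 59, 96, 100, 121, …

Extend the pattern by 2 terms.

Positions follow the repeating pattern AABB; grouping by letter gives 2 tracks.
Track A = 7, 15, 22, 37, 59, 96: Fibonacci-style (each term is the sum of the two before it).
Track B = 36, 49, 64, 81, 100, 121: perfect squares starting at 6².
The 13th slot belongs to track A; its 7th term is 155.
Term 14 comes from track A (its 8th entry): 251.

155, 251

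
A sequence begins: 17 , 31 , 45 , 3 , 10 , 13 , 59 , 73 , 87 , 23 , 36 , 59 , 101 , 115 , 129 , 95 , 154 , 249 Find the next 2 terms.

The slot pattern repeats as AAABBB (period 6), so there are 2 interleaved tracks.
Track A = 17, 31, 45, 59, 73, 87, 101, 115, 129: arithmetic, step +14.
Track B = 3, 10, 13, 23, 36, 59, 95, 154, 249: a Fibonacci-like recurrence a_n = a_{n-1} + a_{n-2}.
Position 19 → track A, term 10 = 143.
The 20th slot belongs to track A; its 11th term is 157.

143, 157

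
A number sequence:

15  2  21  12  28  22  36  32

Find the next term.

45

Taking every 2nd term gives 2 separate tracks.
Stream A: 15, 21, 28, 36 — triangular numbers n(n+1)/2 for n = 5, 6, ….
Stream B: 2, 12, 22, 32 — arithmetic, step +10.
Position 9 falls in stream A as its term 5, giving 45.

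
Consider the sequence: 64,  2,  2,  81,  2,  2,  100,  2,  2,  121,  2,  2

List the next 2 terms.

Reading positions in blocks of 3 reveals the pattern ABB — 2 tracks woven together.
Stream A = 64, 81, 100, 121: consecutive squares n² from n = 8.
Stream B = 2, 2, 2, 2, 2, 2, 2, 2: constant 2.
Position 13 → stream A, term 5 = 144.
Position 14 falls in stream B as its term 9, giving 2.

144, 2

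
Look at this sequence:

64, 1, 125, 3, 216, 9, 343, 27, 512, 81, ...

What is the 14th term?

Taking every 2nd term gives 2 separate tracks.
Track A = 64, 125, 216, 343, 512: consecutive cubes n³ from n = 4.
Track B = 1, 3, 9, 27, 81: successive powers of 3.
Position 14 → track B, term 7 = 729.

729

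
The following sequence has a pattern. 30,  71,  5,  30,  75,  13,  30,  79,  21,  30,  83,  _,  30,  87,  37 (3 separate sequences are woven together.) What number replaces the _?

The terms cycle through 3 interleaved subsequences.
Track A = 30, 30, 30, 30, 30: the constant sequence 30.
Track B = 71, 75, 79, 83, 87: linear: a_n = 67 + 4·n.
Track C = 5, 13, 21, ?, 37: linear: a_n = -3 + 8·n.
So the missing entry in track C is 29.

29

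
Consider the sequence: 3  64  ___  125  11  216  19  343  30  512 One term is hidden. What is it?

Taking every 2nd term gives 2 separate tracks.
Track A is 3, ?, 11, 19, 30, which is Fibonacci-style (each term is the sum of the two before it).
Track B is 64, 125, 216, 343, 512, which is the cubes 4³, 5³, 6³, ….
Filling track A at index 2 by its rule yields 8.

8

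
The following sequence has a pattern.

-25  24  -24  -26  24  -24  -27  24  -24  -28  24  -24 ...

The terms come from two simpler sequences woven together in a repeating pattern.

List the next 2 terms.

The slot pattern repeats as ABB (period 3), so there are 2 interleaved tracks.
Stream A = -25, -26, -27, -28: linear: a_n = -24 − n.
Stream B = 24, -24, 24, -24, 24, -24, 24, -24: alternating ±24.
Term 13 comes from stream A (its 5th entry): -29.
The 14th slot belongs to stream B; its 9th term is 24.

-29, 24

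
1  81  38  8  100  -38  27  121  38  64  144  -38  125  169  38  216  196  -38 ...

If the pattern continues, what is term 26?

Read the sequence 3 terms at a time; column i is its own pattern.
Stream A: 1, 8, 27, 64, 125, 216. Perfect cubes starting at 1³.
Stream B: 81, 100, 121, 144, 169, 196. Consecutive squares n² from n = 9.
Stream C: 38, -38, 38, -38, 38, -38. Oscillating between 38 and -38.
The 26th slot belongs to stream B; its 9th term is 289.

289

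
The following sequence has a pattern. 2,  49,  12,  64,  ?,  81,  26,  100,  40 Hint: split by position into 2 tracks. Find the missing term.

Odd-indexed and even-indexed terms follow separate rules.
Track A: 2, 12, ?, 26, 40 (each term equals the sum of the previous two).
Track B: 49, 64, 81, 100 (perfect squares starting at 7²).
The gap is track A's term 3; the rule gives 14.

14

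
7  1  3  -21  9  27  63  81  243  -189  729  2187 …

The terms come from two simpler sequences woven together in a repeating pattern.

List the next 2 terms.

The slot pattern repeats as ABB (period 3), so there are 2 interleaved tracks.
Subsequence A: 7, -21, 63, -189. A geometric progression (common ratio -3).
Subsequence B: 1, 3, 9, 27, 81, 243, 729, 2187. Successive powers of 3.
Position 13 → subsequence A, term 5 = 567.
The 14th slot belongs to subsequence B; its 9th term is 6561.

567, 6561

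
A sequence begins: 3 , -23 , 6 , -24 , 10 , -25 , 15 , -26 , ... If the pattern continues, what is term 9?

21

Positions 1, 3, 5, … form one subsequence and positions 2, 4, 6, … form another.
Track A: 3, 6, 10, 15. Triangular numbers n(n+1)/2 for n = 2, 3, ….
Track B: -23, -24, -25, -26. Linear: a_n = -22 − n.
Position 9 falls in track A as its term 5, giving 21.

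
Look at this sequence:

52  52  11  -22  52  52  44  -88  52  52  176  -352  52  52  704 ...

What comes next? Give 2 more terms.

-1408, 52

Positions follow the repeating pattern AABB; grouping by letter gives 2 tracks.
Track A = 52, 52, 52, 52, 52, 52, 52, 52: the constant sequence 52.
Track B = 11, -22, 44, -88, 176, -352, 704: geometric with ratio -2.
Position 16 → track B, term 8 = -1408.
The 17th slot belongs to track A; its 9th term is 52.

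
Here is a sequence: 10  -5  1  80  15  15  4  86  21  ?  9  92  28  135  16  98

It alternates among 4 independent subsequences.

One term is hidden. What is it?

-45

Split by position mod 4: positions 1, 5, 9, … form one track, and each other residue class forms its own.
Stream A: 10, 15, 21, 28 — the triangular numbers T_4, T_5, ….
Stream B: -5, 15, ?, 135 — geometric with ratio -3.
Stream C: 1, 4, 9, 16 — perfect squares starting at 1².
Stream D: 80, 86, 92, 98 — linear: a_n = 74 + 6·n.
So the missing entry in stream B is -45.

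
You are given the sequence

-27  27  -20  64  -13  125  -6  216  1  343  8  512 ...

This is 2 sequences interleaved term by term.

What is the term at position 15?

Taking every 2nd term gives 2 separate tracks.
Track A = -27, -20, -13, -6, 1, 8: arithmetic, step +7.
Track B = 27, 64, 125, 216, 343, 512: perfect cubes starting at 3³.
Position 15 → track A, term 8 = 22.

22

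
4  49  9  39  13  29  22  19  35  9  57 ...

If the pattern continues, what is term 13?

Odd-indexed and even-indexed terms follow separate rules.
Stream A: 4, 9, 13, 22, 35, 57 (Fibonacci-style (each term is the sum of the two before it)).
Stream B: 49, 39, 29, 19, 9 (subtracting 10 each time).
The 13th slot belongs to stream A; its 7th term is 92.

92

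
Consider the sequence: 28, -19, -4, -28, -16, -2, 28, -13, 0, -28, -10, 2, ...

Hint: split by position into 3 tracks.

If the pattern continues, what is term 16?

-28

The terms cycle through 3 interleaved subsequences.
Subsequence A: 28, -28, 28, -28. Alternating ±28.
Subsequence B: -19, -16, -13, -10. Arithmetic with common difference +3.
Subsequence C: -4, -2, 0, 2. Adding 2 each time.
Position 16 → subsequence A, term 6 = -28.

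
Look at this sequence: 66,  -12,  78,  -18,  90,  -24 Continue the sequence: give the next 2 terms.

Positions 1, 3, 5, … form one subsequence and positions 2, 4, 6, … form another.
Track A = 66, 78, 90: arithmetic with common difference +12.
Track B = -12, -18, -24: subtracting 6 each time.
Position 7 → track A, term 4 = 102.
Position 8 falls in track B as its term 4, giving -30.

102, -30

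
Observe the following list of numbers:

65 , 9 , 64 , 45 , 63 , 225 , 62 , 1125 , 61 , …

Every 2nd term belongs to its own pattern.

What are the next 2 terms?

5625, 60

Positions 1, 3, 5, … form one subsequence and positions 2, 4, 6, … form another.
Track A: 65, 64, 63, 62, 61. Linear: a_n = 66 − n.
Track B: 9, 45, 225, 1125. Geometric with ratio 5.
Position 10 falls in track B as its term 5, giving 5625.
The 11th slot belongs to track A; its 6th term is 60.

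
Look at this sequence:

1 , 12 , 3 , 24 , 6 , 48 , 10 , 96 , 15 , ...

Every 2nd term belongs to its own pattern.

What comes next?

192

Taking every 2nd term gives 2 separate tracks.
Track A is 1, 3, 6, 10, 15, which is triangular numbers starting at T_1.
Track B is 12, 24, 48, 96, which is multiplying by 2 each time.
Position 10 → track B, term 5 = 192.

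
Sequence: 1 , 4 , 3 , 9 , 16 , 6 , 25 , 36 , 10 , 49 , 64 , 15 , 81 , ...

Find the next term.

Reading positions in blocks of 3 reveals the pattern AAB — 2 tracks woven together.
Subsequence A: 1, 4, 9, 16, 25, 36, 49, 64, 81 — perfect squares starting at 1².
Subsequence B: 3, 6, 10, 15 — triangular numbers starting at T_2.
Position 14 → subsequence A, term 10 = 100.

100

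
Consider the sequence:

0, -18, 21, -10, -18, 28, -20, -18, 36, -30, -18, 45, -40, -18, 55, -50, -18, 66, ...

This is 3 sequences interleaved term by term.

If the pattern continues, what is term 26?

-18

Split by position mod 3 into 3 tracks.
Track A is 0, -10, -20, -30, -40, -50, which is subtracting 10 each time.
Track B is -18, -18, -18, -18, -18, -18, which is constant -18.
Track C is 21, 28, 36, 45, 55, 66, which is triangular numbers n(n+1)/2 for n = 6, 7, ….
The 26th slot belongs to track B; its 9th term is -18.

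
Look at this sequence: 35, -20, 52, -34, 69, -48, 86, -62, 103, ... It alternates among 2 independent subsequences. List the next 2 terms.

Odd-indexed and even-indexed terms follow separate rules.
Subsequence A: 35, 52, 69, 86, 103. Linear: a_n = 18 + 17·n.
Subsequence B: -20, -34, -48, -62. Linear: a_n = -6 − 14·n.
The 10th slot belongs to subsequence B; its 5th term is -76.
Position 11 → subsequence A, term 6 = 120.

-76, 120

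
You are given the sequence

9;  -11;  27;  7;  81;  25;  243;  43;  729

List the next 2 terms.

The terms cycle through 2 interleaved subsequences.
Track A: 9, 27, 81, 243, 729 — successive powers of 3.
Track B: -11, 7, 25, 43 — linear: a_n = -29 + 18·n.
Position 10 falls in track B as its term 5, giving 61.
Term 11 comes from track A (its 6th entry): 2187.

61, 2187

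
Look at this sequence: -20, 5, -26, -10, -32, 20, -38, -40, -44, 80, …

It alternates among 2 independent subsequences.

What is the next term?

The terms cycle through 2 interleaved subsequences.
Subsequence A is -20, -26, -32, -38, -44, which is arithmetic with common difference −6.
Subsequence B is 5, -10, 20, -40, 80, which is multiplying by -2 each time.
Term 11 comes from subsequence A (its 6th entry): -50.

-50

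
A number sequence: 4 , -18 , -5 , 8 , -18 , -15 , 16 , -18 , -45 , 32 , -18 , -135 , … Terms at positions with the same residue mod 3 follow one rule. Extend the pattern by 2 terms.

64, -18

Taking every 3rd term gives 3 separate tracks.
Subsequence A: 4, 8, 16, 32. Powers of 2.
Subsequence B: -18, -18, -18, -18. The constant sequence -18.
Subsequence C: -5, -15, -45, -135. A geometric progression (common ratio 3).
The 13th slot belongs to subsequence A; its 5th term is 64.
Term 14 comes from subsequence B (its 5th entry): -18.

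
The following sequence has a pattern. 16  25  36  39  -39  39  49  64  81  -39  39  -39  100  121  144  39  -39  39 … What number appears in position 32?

Reading positions in blocks of 6 reveals the pattern AAABBB — 2 tracks woven together.
Track A: 16, 25, 36, 49, 64, 81, 100, 121, 144 — perfect squares starting at 4².
Track B: 39, -39, 39, -39, 39, -39, 39, -39, 39 — oscillating between 39 and -39.
The 32nd slot belongs to track A; its 17th term is 400.

400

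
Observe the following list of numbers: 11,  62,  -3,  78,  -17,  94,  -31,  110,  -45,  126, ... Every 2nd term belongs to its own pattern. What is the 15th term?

-87

Taking every 2nd term gives 2 separate tracks.
Stream A: 11, -3, -17, -31, -45 (arithmetic with common difference −14).
Stream B: 62, 78, 94, 110, 126 (linear: a_n = 46 + 16·n).
The 15th slot belongs to stream A; its 8th term is -87.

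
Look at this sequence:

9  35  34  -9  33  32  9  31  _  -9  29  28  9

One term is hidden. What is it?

The slot pattern repeats as ABB (period 3), so there are 2 interleaved tracks.
Stream A = 9, -9, 9, -9, 9: the oscillation 9·(−1)^(n+1).
Stream B = 35, 34, 33, 32, 31, ?, 29, 28: linear: a_n = 36 − n.
Stream B's pattern makes the blank 30.

30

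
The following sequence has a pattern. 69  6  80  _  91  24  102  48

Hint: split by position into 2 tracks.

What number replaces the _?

12

Positions 1, 3, 5, … form one subsequence and positions 2, 4, 6, … form another.
Track A: 69, 80, 91, 102 (arithmetic, step +11).
Track B: 6, ?, 24, 48 (multiplying by 2 each time).
Filling track B at index 2 by its rule yields 12.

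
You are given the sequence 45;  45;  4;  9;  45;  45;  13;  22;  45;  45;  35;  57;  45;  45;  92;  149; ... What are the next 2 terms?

45, 45

Positions follow the repeating pattern AABB; grouping by letter gives 2 tracks.
Track A = 45, 45, 45, 45, 45, 45, 45, 45: always 45.
Track B = 4, 9, 13, 22, 35, 57, 92, 149: each term equals the sum of the previous two.
The 17th slot belongs to track A; its 9th term is 45.
Term 18 comes from track A (its 10th entry): 45.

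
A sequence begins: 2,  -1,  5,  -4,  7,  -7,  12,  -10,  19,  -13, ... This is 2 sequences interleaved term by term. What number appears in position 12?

Split by position mod 2 into 2 tracks.
Track A = 2, 5, 7, 12, 19: a Fibonacci-like recurrence a_n = a_{n-1} + a_{n-2}.
Track B = -1, -4, -7, -10, -13: arithmetic, step −3.
Position 12 falls in track B as its term 6, giving -16.

-16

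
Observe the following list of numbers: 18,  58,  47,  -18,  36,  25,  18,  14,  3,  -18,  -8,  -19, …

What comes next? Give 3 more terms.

18, -30, -41

The slot pattern repeats as ABB (period 3), so there are 2 interleaved tracks.
Track A = 18, -18, 18, -18: alternating ±18.
Track B = 58, 47, 36, 25, 14, 3, -8, -19: arithmetic with common difference −11.
Term 13 comes from track A (its 5th entry): 18.
Term 14 comes from track B (its 9th entry): -30.
Term 15 comes from track B (its 10th entry): -41.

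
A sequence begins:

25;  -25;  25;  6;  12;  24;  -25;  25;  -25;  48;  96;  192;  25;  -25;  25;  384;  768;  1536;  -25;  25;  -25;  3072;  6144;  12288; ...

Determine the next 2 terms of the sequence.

The slot pattern repeats as AAABBB (period 6), so there are 2 interleaved tracks.
Subsequence A: 25, -25, 25, -25, 25, -25, 25, -25, 25, -25, 25, -25 (oscillating between 25 and -25).
Subsequence B: 6, 12, 24, 48, 96, 192, 384, 768, 1536, 3072, 6144, 12288 (geometric, ×2 each step).
Term 25 comes from subsequence A (its 13th entry): 25.
The 26th slot belongs to subsequence A; its 14th term is -25.

25, -25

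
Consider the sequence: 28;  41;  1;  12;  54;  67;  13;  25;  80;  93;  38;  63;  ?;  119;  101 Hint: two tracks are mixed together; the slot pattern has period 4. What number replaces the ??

106

Positions follow the repeating pattern AABB; grouping by letter gives 2 tracks.
Track A: 28, 41, 54, 67, 80, 93, ?, 119 (adding 13 each time).
Track B: 1, 12, 13, 25, 38, 63, 101 (a Fibonacci-like recurrence a_n = a_{n-1} + a_{n-2}).
The gap is track A's term 7; the rule gives 106.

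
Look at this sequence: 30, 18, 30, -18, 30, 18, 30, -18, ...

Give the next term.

Positions 1, 3, 5, … form one subsequence and positions 2, 4, 6, … form another.
Subsequence A = 30, 30, 30, 30: constant 30.
Subsequence B = 18, -18, 18, -18: the oscillation 18·(−1)^(n+1).
Term 9 comes from subsequence A (its 5th entry): 30.

30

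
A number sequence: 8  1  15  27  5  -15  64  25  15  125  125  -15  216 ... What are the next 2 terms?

The terms cycle through 3 interleaved subsequences.
Track A: 8, 27, 64, 125, 216 (consecutive cubes n³ from n = 2).
Track B: 1, 5, 25, 125 (powers 5^0, 5^1, 5^2, …).
Track C: 15, -15, 15, -15 (oscillating between 15 and -15).
Position 14 falls in track B as its term 5, giving 625.
The 15th slot belongs to track C; its 5th term is 15.

625, 15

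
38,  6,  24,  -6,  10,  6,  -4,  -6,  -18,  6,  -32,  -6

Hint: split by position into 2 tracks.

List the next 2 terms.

-46, 6

Positions 1, 3, 5, … form one subsequence and positions 2, 4, 6, … form another.
Track A is 38, 24, 10, -4, -18, -32, which is subtracting 14 each time.
Track B is 6, -6, 6, -6, 6, -6, which is alternating ±6.
Term 13 comes from track A (its 7th entry): -46.
Position 14 falls in track B as its term 7, giving 6.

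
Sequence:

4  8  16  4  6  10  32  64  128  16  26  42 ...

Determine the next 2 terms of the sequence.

Positions follow the repeating pattern AAABBB; grouping by letter gives 2 tracks.
Track A: 4, 8, 16, 32, 64, 128. Powers of 2.
Track B: 4, 6, 10, 16, 26, 42. Fibonacci-style (each term is the sum of the two before it).
Position 13 → track A, term 7 = 256.
The 14th slot belongs to track A; its 8th term is 512.

256, 512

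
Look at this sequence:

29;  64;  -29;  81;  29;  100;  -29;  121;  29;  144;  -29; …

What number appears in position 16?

Taking every 2nd term gives 2 separate tracks.
Track A is 29, -29, 29, -29, 29, -29, which is alternating ±29.
Track B is 64, 81, 100, 121, 144, which is the squares 8², 9², 10², ….
Position 16 → track B, term 8 = 225.

225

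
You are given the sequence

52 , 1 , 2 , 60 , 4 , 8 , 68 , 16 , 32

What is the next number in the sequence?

Positions follow the repeating pattern ABB; grouping by letter gives 2 tracks.
Track A: 52, 60, 68. Arithmetic with common difference +8.
Track B: 1, 2, 4, 8, 16, 32. Geometric, ×2 each step.
Position 10 → track A, term 4 = 76.

76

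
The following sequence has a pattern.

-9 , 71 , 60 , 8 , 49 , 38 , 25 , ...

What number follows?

Reading positions in blocks of 3 reveals the pattern ABB — 2 tracks woven together.
Stream A is -9, 8, 25, which is arithmetic with common difference +17.
Stream B is 71, 60, 49, 38, which is linear: a_n = 82 − 11·n.
Term 8 comes from stream B (its 5th entry): 27.

27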